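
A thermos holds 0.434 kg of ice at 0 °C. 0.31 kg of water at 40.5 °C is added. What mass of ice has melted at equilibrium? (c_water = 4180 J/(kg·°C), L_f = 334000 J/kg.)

Heat available from the water dropping to 0 °C: 0.31·4180·40.5 = 52480 J.
Melting all 0.434 kg of ice would need 0.434·334000 = 144956 J.
Since 52480 < 144956 J, not all the ice melts; equilibrium is at 0 °C.
Mass melted = 52480/334000 ≈ 0.1571 kg.

m_melted ≈ 0.157 kg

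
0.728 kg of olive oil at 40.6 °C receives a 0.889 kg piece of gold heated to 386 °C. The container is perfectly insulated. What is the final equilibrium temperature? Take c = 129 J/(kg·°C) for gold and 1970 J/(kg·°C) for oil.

Energy conservation, ΣQ = 0:
0.889×129×(T − 386) + 0.728×1970×(T − 40.6) = 0
114.68(T − 386) + 1434.2(T − 40.6) = 0
(114.68 + 1434.2) T = 114.68×386 + 1434.2×40.6
T ≈ 66.17 °C

T_f ≈ 66.2 °C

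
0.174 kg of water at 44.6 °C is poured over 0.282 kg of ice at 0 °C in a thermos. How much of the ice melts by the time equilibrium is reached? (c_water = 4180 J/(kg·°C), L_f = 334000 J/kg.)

m_melted ≈ 0.0971 kg

Water can give up m c ΔT = 0.174×4180×44.6 = 32438 J before reaching 0 °C.
Melting all 0.282 kg of ice would need 0.282×334000 = 94188 J.
Since 32438 < 94188 J, not all the ice melts; equilibrium is at 0 °C.
Mass melted = 32438/334000 ≈ 0.09712 kg.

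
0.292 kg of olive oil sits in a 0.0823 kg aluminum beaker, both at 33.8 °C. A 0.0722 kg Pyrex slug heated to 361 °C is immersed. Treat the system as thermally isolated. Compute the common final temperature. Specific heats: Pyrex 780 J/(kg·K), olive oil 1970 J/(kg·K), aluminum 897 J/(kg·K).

T_f is the heat-capacity-weighted average of the initial temperatures:
T_f = (56.32·361 + 575.24·33.8 + 73.82·33.8) / (56.32 + 575.24 + 73.82)
    = 42268 / 705.38 ≈ 59.92 °C

T_f ≈ 59.9 °C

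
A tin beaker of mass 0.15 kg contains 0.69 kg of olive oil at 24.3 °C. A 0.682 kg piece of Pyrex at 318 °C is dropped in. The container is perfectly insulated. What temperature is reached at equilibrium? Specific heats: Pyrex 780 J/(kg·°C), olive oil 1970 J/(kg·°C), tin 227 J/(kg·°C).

T_f ≈ 105.4 °C

Net heat exchanged in the isolated system is zero:
0.682×780×(T − 318) + 0.69×1970×(T − 24.3) + 0.15×227×(T − 24.3) = 0
1925.3 T = 203022
T = 203022/1925.3 ≈ 105.45 °C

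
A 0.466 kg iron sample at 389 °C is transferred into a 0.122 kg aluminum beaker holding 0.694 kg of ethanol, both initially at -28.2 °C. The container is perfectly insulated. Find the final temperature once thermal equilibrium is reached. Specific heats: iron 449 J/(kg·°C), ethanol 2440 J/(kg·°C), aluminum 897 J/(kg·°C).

T_f ≈ 15.2 °C

Energy conservation, ΣQ = 0:
0.466·449·(T − 389) + 0.694·2440·(T − (-28.2)) + 0.122·897·(T − (-28.2)) = 0
209.23(T − 389) + 1693.4(T − (-28.2)) + 109.43(T − (-28.2)) = 0
(209.23 + 1693.4 + 109.43) T = 209.23·389 + 1693.4·(-28.2) + 109.43·(-28.2)
T ≈ 15.19 °C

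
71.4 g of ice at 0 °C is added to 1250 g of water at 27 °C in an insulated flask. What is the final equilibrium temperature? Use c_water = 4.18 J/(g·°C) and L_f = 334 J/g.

T_f ≈ 21.2 °C

Setting the total heat transfer to zero:
latent heat to melt: 71.4×334 = 23848; meltwater 0→T: 71.4×4.18×T = 298.45 T; water cools: 1250×4.18×(T − 27) = 5225(T − 27)
5523.5 T = 141075 − 23848 = 117227
T ≈ 21.22 °C (positive, so assuming full melt was valid).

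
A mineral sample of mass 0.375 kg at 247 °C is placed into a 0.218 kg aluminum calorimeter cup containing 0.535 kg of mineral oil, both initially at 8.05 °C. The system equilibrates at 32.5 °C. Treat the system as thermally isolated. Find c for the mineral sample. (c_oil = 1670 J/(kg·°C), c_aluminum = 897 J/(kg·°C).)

c ≈ 331 J/(kg·°C)

Let T be the final temperature. ΣQ_i = 0:
0.375·c·(32.5 − 247) + 0.535·1670·(32.5 − 8.05) + 0.218·897·(32.5 − 8.05) = 0
-80.44 c = -26626
c = -26626/-80.44 ≈ 331 J/(kg·°C)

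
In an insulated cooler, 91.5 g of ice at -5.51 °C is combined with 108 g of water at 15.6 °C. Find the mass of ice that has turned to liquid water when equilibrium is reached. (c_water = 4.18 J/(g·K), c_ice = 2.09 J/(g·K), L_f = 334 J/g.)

Cooling the water to 0 °C releases 108×4.18×15.6 = 7042.5 J.
Warming the ice to 0 °C takes 91.5×2.09×5.51 = 1053.7 J, leaving 5988.8 J for melting.
To melt every bit of ice: 91.5×334 = 30561 J.
That's not enough to melt it all — equilibrium is at 0 °C with ice remaining.
m_melt = 5988.8 / L_f = 17.93 g.

m_melted ≈ 17.9 g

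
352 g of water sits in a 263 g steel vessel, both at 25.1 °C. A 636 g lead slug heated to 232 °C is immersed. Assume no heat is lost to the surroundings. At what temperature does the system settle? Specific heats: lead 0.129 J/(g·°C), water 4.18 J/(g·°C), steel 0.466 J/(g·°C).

T_f ≈ 35.2 °C

Taking heat into each body as positive, Σ m c ΔT = 0:
636*0.129*(T − 232) + 352*4.18*(T − 25.1) + 263*0.466*(T − 25.1) = 0
82.04(T − 232) + 1471.4(T − 25.1) + 122.56(T − 25.1) = 0
(82.04 + 1471.4 + 122.56) T = 82.04*232 + 1471.4*25.1 + 122.56*25.1
T = 59042 / 1676 = 35.2 °C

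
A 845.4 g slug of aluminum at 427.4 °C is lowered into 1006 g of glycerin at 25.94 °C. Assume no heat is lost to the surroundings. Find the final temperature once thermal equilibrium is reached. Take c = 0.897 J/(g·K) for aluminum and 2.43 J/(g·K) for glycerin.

T_f ≈ 121.0 °C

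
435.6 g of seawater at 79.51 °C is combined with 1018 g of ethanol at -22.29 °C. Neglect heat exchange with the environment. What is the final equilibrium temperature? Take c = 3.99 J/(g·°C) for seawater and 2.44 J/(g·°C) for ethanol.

T_f ≈ 19.6 °C

Energy conservation, ΣQ = 0:
435.6×3.99×(T − 79.51) + 1018×2.44×(T − (-22.29)) = 0
(1738 + 2483.9) T = 1738×79.51 + 2483.9×(-22.29)
T = 82825/4222 ≈ 19.62 °C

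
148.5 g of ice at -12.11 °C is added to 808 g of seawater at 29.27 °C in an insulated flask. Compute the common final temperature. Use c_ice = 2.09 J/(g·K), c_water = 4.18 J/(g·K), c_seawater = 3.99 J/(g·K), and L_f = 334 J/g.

T_f ≈ 10.7 °C

Taking heat into each body as positive, Σ m c ΔT = 0:
ice -12.11→0 °C: 148.5×2.09×12.11 = 3758.5; latent heat to melt: 148.5×334 = 49599; warm the meltwater: 620.73 T; seawater: 3223.9(T − 29.27)
3844.7 T = 94364 − 53358 = 41007
T ≈ 10.67 °C (positive, so assuming full melt was valid).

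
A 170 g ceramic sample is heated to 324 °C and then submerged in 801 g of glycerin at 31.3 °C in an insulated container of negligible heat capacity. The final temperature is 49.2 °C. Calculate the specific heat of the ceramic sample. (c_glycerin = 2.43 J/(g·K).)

c ≈ 0.746 J/(g·K)

m_s c (T_s − T_f) = m_glycerin c_glycerin (T_f − T_0):
170×c×(324 − 49.2) = 801×2.43×(49.2 − 31.3)
46716 c = 34841  ⇒  c ≈ 0.7458 J/(g·K)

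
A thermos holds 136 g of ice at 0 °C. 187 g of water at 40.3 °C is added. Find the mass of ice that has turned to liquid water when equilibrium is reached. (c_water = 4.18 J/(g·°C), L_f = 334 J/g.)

m_melted ≈ 94.3 g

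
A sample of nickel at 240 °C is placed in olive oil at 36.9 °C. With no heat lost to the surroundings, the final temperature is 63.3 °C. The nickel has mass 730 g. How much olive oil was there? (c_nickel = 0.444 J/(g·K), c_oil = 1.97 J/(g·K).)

m ≈ 1100 g

Heat lost by the nickel = heat gained by the oil:
730·0.444·(240 − 63.3) = m·1.97·(63.3 − 36.9)
52.01 m = 57272  ⇒  m ≈ 1101 g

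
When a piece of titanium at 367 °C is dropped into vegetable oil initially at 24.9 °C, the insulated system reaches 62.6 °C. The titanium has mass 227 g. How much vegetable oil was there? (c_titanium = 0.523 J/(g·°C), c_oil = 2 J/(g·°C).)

|Q_titanium| = |Q_oil|:
227×0.523×(367 − 62.6) = m×2×(62.6 − 24.9)
75.4 m = 36139  ⇒  m ≈ 479.3 g

m ≈ 479 g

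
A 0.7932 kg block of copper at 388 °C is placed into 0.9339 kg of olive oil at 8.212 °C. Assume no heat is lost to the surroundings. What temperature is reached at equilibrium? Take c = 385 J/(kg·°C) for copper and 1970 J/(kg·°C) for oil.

T_f ≈ 62.3 °C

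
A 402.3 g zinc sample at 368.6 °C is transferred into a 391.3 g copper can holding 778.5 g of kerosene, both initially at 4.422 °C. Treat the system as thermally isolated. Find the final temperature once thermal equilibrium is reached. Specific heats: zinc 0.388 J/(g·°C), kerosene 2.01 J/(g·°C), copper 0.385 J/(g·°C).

T_f ≈ 34.8 °C

Let T be the final temperature. ΣQ_i = 0:
402.3·0.388·(T − 368.6) + 778.5·2.01·(T − 4.422) + 391.3·0.385·(T − 4.422) = 0
156.09(T − 368.6) + 1564.8(T − 4.422) + 150.65(T − 4.422) = 0
1871.5 T = 65121
T ≈ 34.80 °C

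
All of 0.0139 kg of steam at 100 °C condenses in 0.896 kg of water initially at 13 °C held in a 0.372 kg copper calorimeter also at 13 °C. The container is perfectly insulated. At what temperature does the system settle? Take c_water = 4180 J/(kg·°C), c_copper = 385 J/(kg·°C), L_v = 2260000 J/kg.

T_f ≈ 22.2 °C

Energy balance with sensible and latent terms:
steam→water at 100 °C releases m L_v = 0.0139×2260000 = 31414
  condensed water 100 °C→T: 58.1(T − 100)
  water warms: 0.896×4180×(T − 13) = 3745.3(T − 13)
  copper cup: 0.372×385×(T − 13) = 143.22(T − 13)
3946.6 T = 31414 + 5810.2 + 50550 = 87775
T ≈ 22.24 °C, under the boiling point, so the assumption holds.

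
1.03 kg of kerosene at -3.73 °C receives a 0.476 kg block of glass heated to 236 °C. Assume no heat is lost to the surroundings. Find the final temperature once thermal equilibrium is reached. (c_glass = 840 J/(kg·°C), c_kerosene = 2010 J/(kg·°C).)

T_f ≈ 35.1 °C

Taking heat into each body as positive, Σ m c ΔT = 0:
0.476*840*(T − 236) + 1.03*2010*(T − (-3.73)) = 0
399.84(T − 236) + 2070.3(T − (-3.73)) = 0
2470.1 T = 86640
T = 86640 / 2470.1 = 35.1 °C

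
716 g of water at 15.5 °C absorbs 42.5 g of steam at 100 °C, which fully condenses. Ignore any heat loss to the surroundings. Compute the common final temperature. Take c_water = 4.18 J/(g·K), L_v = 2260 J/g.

T_f ≈ 50.5 °C

Taking heat into each body as positive, Σ m c ΔT = 0:
latent heat released on condensation: 42.5·2260 = 96050
  condensed water 100 °C→T: 177.65(T − 100)
  original water: 2992.9(T − 15.5)
3170.5 T = 96050 + 17765 + 46390 = 160205
T ≈ 50.53 °C, under the boiling point, so the assumption holds.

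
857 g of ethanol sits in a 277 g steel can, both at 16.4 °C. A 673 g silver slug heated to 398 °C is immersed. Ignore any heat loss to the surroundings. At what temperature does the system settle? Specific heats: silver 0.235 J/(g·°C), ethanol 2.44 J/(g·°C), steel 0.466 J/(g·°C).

T_f is the heat-capacity-weighted average of the initial temperatures:
T_f = (158.16×398 + 2091.1×16.4 + 129.08×16.4) / (158.16 + 2091.1 + 129.08)
    = 99356 / 2378.3 ≈ 41.78 °C

T_f ≈ 41.8 °C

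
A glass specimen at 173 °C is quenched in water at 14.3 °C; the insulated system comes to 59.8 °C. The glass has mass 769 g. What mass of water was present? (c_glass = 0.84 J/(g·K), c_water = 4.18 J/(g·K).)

m ≈ 384 g

Heat gained plus heat lost sum to zero:
769×0.84×(59.8 − 173) + m×4.18×(59.8 − 14.3) = 0
190.19 m = 73123
m = 73123/190.19 ≈ 384.5 g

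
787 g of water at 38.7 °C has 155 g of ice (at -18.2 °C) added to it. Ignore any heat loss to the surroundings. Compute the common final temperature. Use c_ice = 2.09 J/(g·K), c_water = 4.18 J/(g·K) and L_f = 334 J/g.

T_f ≈ 17.7 °C

Energy conservation, ΣQ = 0:
warm ice to 0 °C: 155×2.09×(0 − (-18.2)) = 5895.9; latent heat to melt: 155×334 = 51770; warm the meltwater: 647.9 T; water cools: 787×4.18×(T − 38.7) = 3289.7(T − 38.7)
3937.6 T = 127310 − 57666 = 69644
T ≈ 17.69 °C (positive, so assuming full melt was valid).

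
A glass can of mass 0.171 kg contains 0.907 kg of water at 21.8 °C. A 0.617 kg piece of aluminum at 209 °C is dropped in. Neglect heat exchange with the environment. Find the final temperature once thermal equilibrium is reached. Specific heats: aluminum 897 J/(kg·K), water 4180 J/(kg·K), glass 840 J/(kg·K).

T_f ≈ 44.9 °C

Energy conservation, ΣQ = 0:
0.617×897×(T − 209) + 0.907×4180×(T − 21.8) + 0.171×840×(T − 21.8) = 0
4488.3 T = 201452
T ≈ 44.88 °C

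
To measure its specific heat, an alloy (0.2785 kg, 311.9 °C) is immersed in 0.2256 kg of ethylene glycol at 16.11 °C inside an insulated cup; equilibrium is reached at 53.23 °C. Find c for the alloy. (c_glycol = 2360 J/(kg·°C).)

Heat gained plus heat lost sum to zero:
0.2785·c·(53.23 − 311.9) + 0.2256·2360·(53.23 − 16.11) = 0
-72.04 c = -19763
c = -19763/-72.04 ≈ 274.3 J/(kg·°C)

c ≈ 274 J/(kg·°C)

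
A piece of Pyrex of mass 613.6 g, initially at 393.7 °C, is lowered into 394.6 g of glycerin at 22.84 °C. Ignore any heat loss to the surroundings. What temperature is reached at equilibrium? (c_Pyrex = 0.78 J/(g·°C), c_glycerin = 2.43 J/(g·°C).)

Set heat shed by the hot body equal to heat absorbed by the cold body:
613.6*0.78*(393.7 − T) = 394.6*2.43*(T − 22.84)
478.61(393.7 − T) = 958.88(T − 22.84)
1437.5 T = 210329  ⇒  T ≈ 146.32 °C

T_f ≈ 146.3 °C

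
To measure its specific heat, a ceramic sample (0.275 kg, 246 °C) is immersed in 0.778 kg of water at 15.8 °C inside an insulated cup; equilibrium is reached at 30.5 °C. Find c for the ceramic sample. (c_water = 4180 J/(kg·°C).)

Net heat exchanged in the isolated system is zero:
0.275×c×(30.5 − 246) + 0.778×4180×(30.5 − 15.8) = 0
-59.26 c = -47805
c = -47805/-59.26 ≈ 806.7 J/(kg·°C)

c ≈ 807 J/(kg·°C)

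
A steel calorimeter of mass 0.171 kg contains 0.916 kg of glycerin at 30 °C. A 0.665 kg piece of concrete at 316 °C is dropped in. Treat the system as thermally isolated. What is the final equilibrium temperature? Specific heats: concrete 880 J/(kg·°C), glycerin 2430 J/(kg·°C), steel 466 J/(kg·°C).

T_f ≈ 87.9 °C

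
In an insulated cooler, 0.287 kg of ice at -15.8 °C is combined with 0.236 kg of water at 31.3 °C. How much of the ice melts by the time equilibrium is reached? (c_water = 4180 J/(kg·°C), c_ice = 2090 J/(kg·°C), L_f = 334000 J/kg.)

Heat available from the water dropping to 0 °C: 0.236·4180·31.3 = 30877 J.
Warming the ice to 0 °C takes 0.287·2090·15.8 = 9477.3 J, leaving 21400 J for melting.
Melting all 0.287 kg of ice would need 0.287·334000 = 95858 J.
Since 21400 < 95858 J, not all the ice melts; equilibrium is at 0 °C.
m_melted·334000 = 21400  ⇒  m_melted ≈ 0.06407 kg.

m_melted ≈ 0.0641 kg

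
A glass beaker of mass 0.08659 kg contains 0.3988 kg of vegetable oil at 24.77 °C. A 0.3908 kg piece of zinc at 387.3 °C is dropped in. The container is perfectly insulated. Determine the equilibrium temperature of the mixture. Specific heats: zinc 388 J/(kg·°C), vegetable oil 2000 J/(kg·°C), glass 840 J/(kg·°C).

T_f is the heat-capacity-weighted average of the initial temperatures:
T_f = (151.63×387.3 + 797.6×24.77 + 72.74×24.77) / (151.63 + 797.6 + 72.74)
    = 80285 / 1022 ≈ 78.56 °C

T_f ≈ 78.6 °C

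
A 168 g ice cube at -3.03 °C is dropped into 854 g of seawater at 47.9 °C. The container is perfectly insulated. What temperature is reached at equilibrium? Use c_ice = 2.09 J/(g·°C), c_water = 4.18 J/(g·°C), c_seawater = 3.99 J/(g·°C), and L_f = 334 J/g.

Setting the total heat transfer to zero:
ice -3.03→0 °C: 168·2.09·3.03 = 1063.9
  melt ice: 168·334 = 56112
  warm the meltwater: 702.24 T
  seawater cools: 854·3.99·(T − 47.9) = 3407.5(T − 47.9)
4109.7 T = 163217 − 57176 = 106041
T ≈ 25.80 °C. Since T > 0 °C, the all-ice-melts assumption holds.

T_f ≈ 25.8 °C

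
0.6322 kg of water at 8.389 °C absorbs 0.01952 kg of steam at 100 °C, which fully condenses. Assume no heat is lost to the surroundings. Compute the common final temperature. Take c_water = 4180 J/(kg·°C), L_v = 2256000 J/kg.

T_f ≈ 27.3 °C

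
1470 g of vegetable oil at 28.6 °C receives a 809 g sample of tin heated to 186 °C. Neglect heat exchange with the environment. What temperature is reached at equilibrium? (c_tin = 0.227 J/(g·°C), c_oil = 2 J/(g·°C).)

T_f ≈ 37.9 °C

Heat gained plus heat lost sum to zero:
809*0.227*(T − 186) + 1470*2*(T − 28.6) = 0
183.64(T − 186) + 2940(T − 28.6) = 0
(183.64 + 2940) T = 183.64*186 + 2940*28.6
T = 118242 / 3123.6 = 37.9 °C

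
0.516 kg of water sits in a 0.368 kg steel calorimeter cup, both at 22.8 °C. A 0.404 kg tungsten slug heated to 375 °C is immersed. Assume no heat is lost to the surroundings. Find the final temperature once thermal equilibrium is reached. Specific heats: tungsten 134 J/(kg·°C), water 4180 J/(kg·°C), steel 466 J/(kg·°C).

T_f ≈ 30.8 °C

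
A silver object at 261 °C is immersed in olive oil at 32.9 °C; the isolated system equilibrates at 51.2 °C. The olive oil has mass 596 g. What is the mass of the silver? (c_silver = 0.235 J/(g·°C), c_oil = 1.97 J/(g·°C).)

m ≈ 436 g

Net heat exchanged in the isolated system is zero:
m×0.235×(51.2 − 261) + 596×1.97×(51.2 − 32.9) = 0
-49.3 m = -21486
m = -21486/-49.3 ≈ 435.8 g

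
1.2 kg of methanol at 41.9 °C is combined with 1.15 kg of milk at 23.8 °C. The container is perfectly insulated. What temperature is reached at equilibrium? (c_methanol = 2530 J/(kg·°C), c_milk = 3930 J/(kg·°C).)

T_f = Σ m_i c_i T_i / Σ m_i c_i:
T_f = (3036×41.9 + 4519.5×23.8) / (3036 + 4519.5)
    = 234772 / 7555.5 ≈ 31.07 °C

T_f ≈ 31.1 °C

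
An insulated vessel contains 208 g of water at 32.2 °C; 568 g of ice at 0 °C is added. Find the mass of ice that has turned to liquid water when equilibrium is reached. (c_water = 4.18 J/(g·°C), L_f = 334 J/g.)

Water can give up m c ΔT = 208·4.18·32.2 = 27996 J before reaching 0 °C.
Fully melting the ice requires m_ice L_f = 568·334 = 189712 J.
27996 J < 189712 J, so only part of the ice melts and the system sits at 0 °C.
m_melted·334 = 27996  ⇒  m_melted ≈ 83.82 g.

m_melted ≈ 83.8 g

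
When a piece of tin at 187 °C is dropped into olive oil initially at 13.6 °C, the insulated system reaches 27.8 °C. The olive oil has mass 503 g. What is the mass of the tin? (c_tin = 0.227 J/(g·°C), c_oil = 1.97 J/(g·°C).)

m ≈ 389 g

Energy conservation, ΣQ = 0:
m·0.227·(27.8 − 187) + 503·1.97·(27.8 − 13.6) = 0
-36.14 m = -14071
m = -14071/-36.14 ≈ 389.4 g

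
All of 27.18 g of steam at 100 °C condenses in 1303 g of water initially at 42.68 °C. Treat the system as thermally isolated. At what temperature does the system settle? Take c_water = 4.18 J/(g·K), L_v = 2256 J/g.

T_f ≈ 54.9 °C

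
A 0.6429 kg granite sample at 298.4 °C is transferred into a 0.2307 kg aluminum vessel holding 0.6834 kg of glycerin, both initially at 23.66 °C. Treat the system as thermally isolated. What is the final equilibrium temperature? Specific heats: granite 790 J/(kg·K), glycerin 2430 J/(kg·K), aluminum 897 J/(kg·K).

Setting the total heat transfer to zero:
0.6429*790*(T − 298.4) + 0.6834*2430*(T − 23.66) + 0.2307*897*(T − 23.66) = 0
507.89(T − 298.4) + 1660.7(T − 23.66) + 206.94(T − 23.66) = 0
2375.5 T = 195742
T = 195742 / 2375.5 = 82.4 °C

T_f ≈ 82.4 °C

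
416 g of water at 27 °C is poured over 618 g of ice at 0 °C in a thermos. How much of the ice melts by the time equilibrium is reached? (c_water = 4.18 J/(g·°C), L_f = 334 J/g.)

m_melted ≈ 141 g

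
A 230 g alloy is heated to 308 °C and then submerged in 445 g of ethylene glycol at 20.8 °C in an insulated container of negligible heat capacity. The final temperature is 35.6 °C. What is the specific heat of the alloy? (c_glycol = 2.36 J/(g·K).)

c ≈ 0.248 J/(g·K)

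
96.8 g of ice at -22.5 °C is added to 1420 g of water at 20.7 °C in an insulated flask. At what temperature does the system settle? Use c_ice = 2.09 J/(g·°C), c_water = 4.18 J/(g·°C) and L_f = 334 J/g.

T_f ≈ 13.6 °C

Heat gained plus heat lost sum to zero:
ice -22.5→0 °C: 96.8·2.09·22.5 = 4552; melt ice: 96.8·334 = 32331; meltwater 0→T: 96.8·4.18·T = 404.62 T; water cools: 1420·4.18·(T − 20.7) = 5935.6(T − 20.7)
6340.2 T = 122867 − 36883 = 85984
T ≈ 13.56 °C (positive, so assuming full melt was valid).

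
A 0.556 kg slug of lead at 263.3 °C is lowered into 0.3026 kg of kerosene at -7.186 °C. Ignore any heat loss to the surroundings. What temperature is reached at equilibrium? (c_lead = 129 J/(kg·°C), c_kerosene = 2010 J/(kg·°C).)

Energy conservation, ΣQ = 0:
0.556·129·(T − 263.3) + 0.3026·2010·(T − (-7.186)) = 0
71.72(T − 263.3) + 608.23(T − (-7.186)) = 0
(71.72 + 608.23) T = 71.72·263.3 + 608.23·(-7.186)
T ≈ 21.35 °C

T_f ≈ 21.3 °C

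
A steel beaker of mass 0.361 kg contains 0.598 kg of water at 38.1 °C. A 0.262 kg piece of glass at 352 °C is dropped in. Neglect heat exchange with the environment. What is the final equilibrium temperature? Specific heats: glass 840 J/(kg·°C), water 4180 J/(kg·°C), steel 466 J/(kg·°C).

T_f ≈ 62.0 °C

Setting the total heat transfer to zero:
0.262×840×(T − 352) + 0.598×4180×(T − 38.1) + 0.361×466×(T − 38.1) = 0
220.08(T − 352) + 2499.6(T − 38.1) + 168.23(T − 38.1) = 0
(220.08 + 2499.6 + 168.23) T = 220.08×352 + 2499.6×38.1 + 168.23×38.1
T ≈ 62.02 °C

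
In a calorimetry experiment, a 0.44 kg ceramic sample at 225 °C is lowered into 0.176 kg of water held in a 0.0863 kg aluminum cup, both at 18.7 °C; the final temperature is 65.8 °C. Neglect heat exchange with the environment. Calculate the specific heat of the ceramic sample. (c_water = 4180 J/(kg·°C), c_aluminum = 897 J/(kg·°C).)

c ≈ 547 J/(kg·°C)

Energy conservation, ΣQ = 0:
0.44×c×(65.8 − 225) + 0.176×4180×(65.8 − 18.7) + 0.0863×897×(65.8 − 18.7) = 0
-70.05 c = -38297
c = -38297/-70.05 ≈ 546.7 J/(kg·°C)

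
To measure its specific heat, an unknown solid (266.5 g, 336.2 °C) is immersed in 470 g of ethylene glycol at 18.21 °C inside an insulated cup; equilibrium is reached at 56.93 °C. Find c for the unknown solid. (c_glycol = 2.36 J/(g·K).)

Net heat exchanged in the isolated system is zero:
266.5·c·(56.93 − 336.2) + 470·2.36·(56.93 − 18.21) = 0
-74425 c = -42948
c = -42948/-74425 ≈ 0.5771 J/(g·K)

c ≈ 0.577 J/(g·K)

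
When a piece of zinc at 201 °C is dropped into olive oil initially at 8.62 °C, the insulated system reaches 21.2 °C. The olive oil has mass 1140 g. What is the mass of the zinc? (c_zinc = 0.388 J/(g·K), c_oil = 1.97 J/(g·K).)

Heat lost by the zinc = heat gained by the oil:
m×0.388×(201 − 21.2) = 1140×1.97×(21.2 − 8.62)
69.76 m = 28252  ⇒  m ≈ 405 g

m ≈ 405 g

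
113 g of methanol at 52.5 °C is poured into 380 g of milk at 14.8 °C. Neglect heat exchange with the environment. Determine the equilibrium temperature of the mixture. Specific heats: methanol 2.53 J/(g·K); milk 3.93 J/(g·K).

Set heat shed by the hot body equal to heat absorbed by the cold body:
113·2.53·(52.5 − T) = 380·3.93·(T − 14.8)
285.89(52.5 − T) = 1493.4(T − 14.8)
1779.3 T = 37112  ⇒  T ≈ 20.86 °C

T_f ≈ 20.9 °C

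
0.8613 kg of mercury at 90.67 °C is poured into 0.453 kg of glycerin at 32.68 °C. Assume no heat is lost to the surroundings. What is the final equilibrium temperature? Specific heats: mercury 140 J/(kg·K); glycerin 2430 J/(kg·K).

T_f ≈ 38.4 °C

With ΣQ=0 the equilibrium temperature is the m·c-weighted mean:
T_f = (120.58×90.67 + 1100.8×32.68) / (120.58 + 1100.8)
    = 46907 / 1221.4 ≈ 38.41 °C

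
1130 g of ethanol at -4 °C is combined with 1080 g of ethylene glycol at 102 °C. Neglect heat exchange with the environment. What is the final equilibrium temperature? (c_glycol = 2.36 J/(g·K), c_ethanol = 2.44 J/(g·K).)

T_f is the heat-capacity-weighted average of the initial temperatures:
T_f = (2548.8·102 + 2757.2·(-4)) / (2548.8 + 2757.2)
    = 248949 / 5306 ≈ 46.92 °C

T_f ≈ 46.9 °C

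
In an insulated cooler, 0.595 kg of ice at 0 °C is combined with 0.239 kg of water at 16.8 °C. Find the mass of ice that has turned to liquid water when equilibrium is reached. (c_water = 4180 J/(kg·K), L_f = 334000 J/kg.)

Heat available from the water dropping to 0 °C: 0.239×4180×16.8 = 16784 J.
Fully melting the ice requires m_ice L_f = 0.595×334000 = 198730 J.
Since 16784 < 198730 J, not all the ice melts; equilibrium is at 0 °C.
m_melted×334000 = 16784  ⇒  m_melted ≈ 0.05025 kg.

m_melted ≈ 0.0503 kg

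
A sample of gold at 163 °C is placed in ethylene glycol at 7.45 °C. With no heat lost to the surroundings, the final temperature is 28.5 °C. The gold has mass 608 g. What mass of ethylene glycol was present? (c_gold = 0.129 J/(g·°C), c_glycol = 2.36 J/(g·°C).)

Let T be the final temperature. ΣQ_i = 0:
608×0.129×(28.5 − 163) + m×2.36×(28.5 − 7.45) = 0
49.68 m = 10549
m = 10549/49.68 ≈ 212.3 g

m ≈ 212 g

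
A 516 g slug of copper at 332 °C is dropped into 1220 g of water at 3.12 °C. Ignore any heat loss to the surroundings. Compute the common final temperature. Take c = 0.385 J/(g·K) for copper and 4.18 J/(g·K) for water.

T_f ≈ 15.5 °C

T_f is the heat-capacity-weighted average of the initial temperatures:
T_f = (198.66×332 + 5099.6×3.12) / (198.66 + 5099.6)
    = 81866 / 5298.3 ≈ 15.45 °C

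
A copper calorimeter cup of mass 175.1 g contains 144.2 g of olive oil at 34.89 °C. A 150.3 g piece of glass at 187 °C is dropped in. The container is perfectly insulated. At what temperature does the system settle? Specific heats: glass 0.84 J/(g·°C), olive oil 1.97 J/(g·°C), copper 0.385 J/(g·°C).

T_f ≈ 75.1 °C

Heat gained plus heat lost sum to zero:
150.3·0.84·(T − 187) + 144.2·1.97·(T − 34.89) + 175.1·0.385·(T − 34.89) = 0
126.25(T − 187) + 284.07(T − 34.89) + 67.41(T − 34.89) = 0
(126.25 + 284.07 + 67.41) T = 126.25·187 + 284.07·34.89 + 67.41·34.89
T = 35873 / 477.74 = 75.1 °C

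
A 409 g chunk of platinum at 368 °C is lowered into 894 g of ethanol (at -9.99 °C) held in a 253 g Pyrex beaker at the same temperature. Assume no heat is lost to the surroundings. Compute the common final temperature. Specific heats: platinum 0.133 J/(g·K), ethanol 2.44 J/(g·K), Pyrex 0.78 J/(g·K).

Energy conservation, ΣQ = 0:
409*0.133*(T − 368) + 894*2.44*(T − (-9.99)) + 253*0.78*(T − (-9.99)) = 0
54.4(T − 368) + 2181.4(T − (-9.99)) + 197.34(T − (-9.99)) = 0
2433.1 T = -3745.1
T = -3745.1/2433.1 ≈ -1.54 °C

T_f ≈ -1.5 °C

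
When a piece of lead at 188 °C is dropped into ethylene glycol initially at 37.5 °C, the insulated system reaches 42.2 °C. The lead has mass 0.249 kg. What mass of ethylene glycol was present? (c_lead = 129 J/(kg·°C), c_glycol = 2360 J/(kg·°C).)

m ≈ 0.422 kg

Heat lost by the lead = heat gained by the glycol:
0.249·129·(188 − 42.2) = m·2360·(42.2 − 37.5)
11092 m = 4683.2  ⇒  m ≈ 0.4222 kg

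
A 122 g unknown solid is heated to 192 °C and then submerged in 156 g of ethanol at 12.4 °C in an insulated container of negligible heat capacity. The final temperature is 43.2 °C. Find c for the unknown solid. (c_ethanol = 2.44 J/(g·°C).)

c ≈ 0.646 J/(g·°C)

m_s c (T_s − T_f) = m_ethanol c_ethanol (T_f − T_0):
122·c·(192 − 43.2) = 156·2.44·(43.2 − 12.4)
18154 c = 11724  ⇒  c ≈ 0.6458 J/(g·°C)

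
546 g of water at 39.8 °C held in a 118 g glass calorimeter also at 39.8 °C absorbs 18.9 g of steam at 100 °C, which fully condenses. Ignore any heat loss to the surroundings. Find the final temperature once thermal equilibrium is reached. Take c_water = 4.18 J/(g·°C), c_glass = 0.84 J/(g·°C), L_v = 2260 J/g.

Let T be the final temperature. ΣQ_i = 0:
condense steam: −18.9×2260 = −42714
  condensed water 100 °C→T: 79(T − 100)
  water warms: 546×4.18×(T − 39.8) = 2282.3(T − 39.8)
  cup: 99.12(T − 39.8)
2460.4 T = 42714 + 7900.2 + 94780 = 145394
T ≈ 59.09 °C — below 100 °C, confirming all the steam condensed.

T_f ≈ 59.1 °C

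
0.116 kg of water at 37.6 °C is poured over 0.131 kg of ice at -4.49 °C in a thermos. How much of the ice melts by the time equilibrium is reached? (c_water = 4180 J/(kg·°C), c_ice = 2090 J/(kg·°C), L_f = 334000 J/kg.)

m_melted ≈ 0.0509 kg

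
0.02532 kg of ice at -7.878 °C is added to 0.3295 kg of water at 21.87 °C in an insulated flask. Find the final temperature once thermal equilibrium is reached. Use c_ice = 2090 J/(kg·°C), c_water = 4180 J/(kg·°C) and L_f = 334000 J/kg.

T_f ≈ 14.3 °C

Let T be the final temperature. ΣQ_i = 0:
ice -7.878→0 °C: 0.02532·2090·7.878 = 416.89; melt ice: 0.02532·334000 = 8456.9; warm the meltwater: 105.84 T; water cools: 0.3295·4180·(T − 21.87) = 1377.3(T − 21.87)
1483.1 T = 30122 − 8873.8 = 21248
T ≈ 14.33 °C — above 0 °C, consistent with complete melting.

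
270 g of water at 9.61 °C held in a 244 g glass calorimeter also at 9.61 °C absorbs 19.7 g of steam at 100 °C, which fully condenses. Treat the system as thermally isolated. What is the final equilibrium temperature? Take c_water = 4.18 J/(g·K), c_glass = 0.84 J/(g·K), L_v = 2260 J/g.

T_f ≈ 46.3 °C

Let T be the final temperature. ΣQ_i = 0:
steam→water at 100 °C releases m L_v = 19.7×2260 = 44522; condensate cools 100→T: 19.7×4.18×(T − 100) = 82.35(T − 100); original water: 1128.6(T − 9.61); glass cup: 244×0.84×(T − 9.61) = 204.96(T − 9.61)
1415.9 T = 44522 + 8234.6 + 12816 = 65572
T ≈ 46.31 °C (< 100 °C, so full condensation is consistent).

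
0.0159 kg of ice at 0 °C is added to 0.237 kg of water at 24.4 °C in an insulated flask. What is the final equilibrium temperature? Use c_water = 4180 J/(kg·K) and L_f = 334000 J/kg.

Let T be the final temperature. ΣQ_i = 0:
fusion: m_ice L_f = 0.0159·334000 = 5310.6; warm the meltwater: 66.46 T; water cools: 0.237·4180·(T − 24.4) = 990.66(T − 24.4)
1057.1 T = 24172 − 5310.6 = 18862
T ≈ 17.84 °C — above 0 °C, consistent with complete melting.

T_f ≈ 17.8 °C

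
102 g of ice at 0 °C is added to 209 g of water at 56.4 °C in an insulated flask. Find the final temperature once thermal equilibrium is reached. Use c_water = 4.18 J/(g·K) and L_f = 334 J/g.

Energy balance with sensible and latent terms:
latent heat to melt: 102×334 = 34068
  warm the meltwater: 426.36 T
  water cools: 209×4.18×(T − 56.4) = 873.62(T − 56.4)
1300 T = 49272 − 34068 = 15204
T ≈ 11.70 °C — above 0 °C, consistent with complete melting.

T_f ≈ 11.7 °C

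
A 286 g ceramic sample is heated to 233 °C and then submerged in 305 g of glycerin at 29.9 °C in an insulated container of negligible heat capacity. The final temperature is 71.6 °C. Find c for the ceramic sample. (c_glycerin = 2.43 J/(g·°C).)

Heat lost by the ceramic sample = heat gained by the glycerin:
286·c·(233 − 71.6) = 305·2.43·(71.6 − 29.9)
46160 c = 30906  ⇒  c ≈ 0.6695 J/(g·°C)

c ≈ 0.67 J/(g·°C)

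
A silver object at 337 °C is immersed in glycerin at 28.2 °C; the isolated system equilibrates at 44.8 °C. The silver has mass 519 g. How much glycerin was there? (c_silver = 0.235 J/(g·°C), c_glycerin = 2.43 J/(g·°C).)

m ≈ 883 g

|Q_silver| = |Q_glycerin|:
519×0.235×(337 − 44.8) = m×2.43×(44.8 − 28.2)
40.34 m = 35638  ⇒  m ≈ 883.5 g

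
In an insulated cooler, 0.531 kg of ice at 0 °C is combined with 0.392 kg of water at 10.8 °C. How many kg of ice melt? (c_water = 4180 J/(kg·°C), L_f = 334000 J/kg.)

m_melted ≈ 0.053 kg

Heat available from the water dropping to 0 °C: 0.392×4180×10.8 = 17696 J.
To melt every bit of ice: 0.531×334000 = 177354 J.
Since 17696 < 177354 J, not all the ice melts; equilibrium is at 0 °C.
Mass melted = 17696/334000 ≈ 0.05298 kg.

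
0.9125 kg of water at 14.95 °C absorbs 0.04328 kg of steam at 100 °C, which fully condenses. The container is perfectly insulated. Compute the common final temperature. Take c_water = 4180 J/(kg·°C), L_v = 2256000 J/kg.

Net heat exchanged in the isolated system is zero:
latent heat released on condensation: 0.04328×2256000 = 97640
  condensed water 100 °C→T: 180.91(T − 100)
  original water: 3814.2(T − 14.95)
3995.2 T = 97640 + 18091 + 57023 = 172754
T ≈ 43.24 °C — below 100 °C, confirming all the steam condensed.

T_f ≈ 43.2 °C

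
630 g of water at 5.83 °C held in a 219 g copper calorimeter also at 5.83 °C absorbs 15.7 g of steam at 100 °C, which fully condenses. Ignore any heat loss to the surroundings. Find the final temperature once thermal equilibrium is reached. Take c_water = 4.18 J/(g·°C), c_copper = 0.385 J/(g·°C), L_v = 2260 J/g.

T_f ≈ 20.8 °C

Taking heat into each body as positive, Σ m c ΔT = 0:
latent heat released on condensation: 15.7×2260 = 35482
  condensed water 100 °C→T: 65.63(T − 100)
  original water: 2633.4(T − 5.83)
  cup: 84.31(T − 5.83)
2783.3 T = 35482 + 6562.6 + 15844 = 57889
T ≈ 20.80 °C, under the boiling point, so the assumption holds.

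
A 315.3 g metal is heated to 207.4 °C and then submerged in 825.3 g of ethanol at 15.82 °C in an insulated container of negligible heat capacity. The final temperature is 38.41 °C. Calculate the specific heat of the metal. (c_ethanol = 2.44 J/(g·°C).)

c ≈ 0.854 J/(g·°C)

m_s c (T_s − T_f) = m_ethanol c_ethanol (T_f − T_0):
315.3×c×(207.4 − 38.41) = 825.3×2.44×(38.41 − 15.82)
53283 c = 45490  ⇒  c ≈ 0.8538 J/(g·°C)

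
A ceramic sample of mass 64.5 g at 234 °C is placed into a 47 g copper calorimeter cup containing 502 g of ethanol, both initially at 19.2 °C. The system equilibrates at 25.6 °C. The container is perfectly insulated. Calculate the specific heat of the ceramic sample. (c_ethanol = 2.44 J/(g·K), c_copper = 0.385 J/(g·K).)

c ≈ 0.592 J/(g·K)

Conservation of energy gives ΣQ = 0:
64.5·c·(25.6 − 234) + 502·2.44·(25.6 − 19.2) + 47·0.385·(25.6 − 19.2) = 0
-13442 c = -7955
c = -7955/-13442 ≈ 0.5918 J/(g·K)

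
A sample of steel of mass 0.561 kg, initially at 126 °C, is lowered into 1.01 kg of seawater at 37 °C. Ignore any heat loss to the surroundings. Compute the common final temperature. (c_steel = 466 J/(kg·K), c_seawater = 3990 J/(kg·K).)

Heat gained plus heat lost sum to zero:
0.561×466×(T − 126) + 1.01×3990×(T − 37) = 0
261.43(T − 126) + 4029.9(T − 37) = 0
4291.3 T = 182046
T = 182046 / 4291.3 = 42.4 °C

T_f ≈ 42.4 °C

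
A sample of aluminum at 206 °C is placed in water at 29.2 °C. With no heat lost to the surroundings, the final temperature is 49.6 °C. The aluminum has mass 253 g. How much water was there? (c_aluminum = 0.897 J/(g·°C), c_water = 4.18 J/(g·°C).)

Heat lost by the aluminum = heat gained by the water:
253·0.897·(206 − 49.6) = m·4.18·(49.6 − 29.2)
85.27 m = 35494  ⇒  m ≈ 416.2 g

m ≈ 416 g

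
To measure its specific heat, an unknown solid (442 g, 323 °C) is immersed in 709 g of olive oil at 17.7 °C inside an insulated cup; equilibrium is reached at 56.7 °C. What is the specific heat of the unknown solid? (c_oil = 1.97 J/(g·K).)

c ≈ 0.463 J/(g·K)

Taking heat into each body as positive, Σ m c ΔT = 0:
442×c×(56.7 − 323) + 709×1.97×(56.7 − 17.7) = 0
-117705 c = -54472
c = -54472/-117705 ≈ 0.4628 J/(g·K)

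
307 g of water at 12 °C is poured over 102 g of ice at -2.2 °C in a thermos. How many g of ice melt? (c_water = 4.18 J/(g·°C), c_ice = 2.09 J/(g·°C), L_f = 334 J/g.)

Water can give up m c ΔT = 307×4.18×12 = 15399 J before reaching 0 °C.
Warming the ice to 0 °C takes 102×2.09×2.2 = 469 J, leaving 14930 J for melting.
Melting all 102 g of ice would need 102×334 = 34068 J.
That's not enough to melt it all — equilibrium is at 0 °C with ice remaining.
Mass melted = 14930/334 ≈ 44.7 g.

m_melted ≈ 44.7 g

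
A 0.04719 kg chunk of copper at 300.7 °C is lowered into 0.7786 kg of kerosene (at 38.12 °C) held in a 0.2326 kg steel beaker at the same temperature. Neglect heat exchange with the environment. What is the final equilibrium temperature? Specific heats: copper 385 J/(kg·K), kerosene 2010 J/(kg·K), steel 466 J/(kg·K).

Conservation of energy gives ΣQ = 0:
0.04719*385*(T − 300.7) + 0.7786*2010*(T − 38.12) + 0.2326*466*(T − 38.12) = 0
18.17(T − 300.7) + 1565(T − 38.12) + 108.39(T − 38.12) = 0
1691.5 T = 69252
T ≈ 40.94 °C

T_f ≈ 40.9 °C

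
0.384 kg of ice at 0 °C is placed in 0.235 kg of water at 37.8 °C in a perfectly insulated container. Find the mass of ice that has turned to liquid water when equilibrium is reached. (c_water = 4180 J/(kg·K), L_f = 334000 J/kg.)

m_melted ≈ 0.111 kg

Heat available from the water dropping to 0 °C: 0.235×4180×37.8 = 37131 J.
Melting all 0.384 kg of ice would need 0.384×334000 = 128256 J.
That's not enough to melt it all — equilibrium is at 0 °C with ice remaining.
m_melt = 37131 / L_f = 0.1112 kg.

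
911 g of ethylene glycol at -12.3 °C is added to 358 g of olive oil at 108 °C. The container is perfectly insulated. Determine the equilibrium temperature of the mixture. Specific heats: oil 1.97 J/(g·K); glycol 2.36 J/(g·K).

Let T be the final temperature. ΣQ_i = 0:
358·1.97·(T − 108) + 911·2.36·(T − (-12.3)) = 0
705.26(T − 108) + 2150(T − (-12.3)) = 0
2855.2 T = 49724
T = 49724 / 2855.2 = 17.4 °C

T_f ≈ 17.4 °C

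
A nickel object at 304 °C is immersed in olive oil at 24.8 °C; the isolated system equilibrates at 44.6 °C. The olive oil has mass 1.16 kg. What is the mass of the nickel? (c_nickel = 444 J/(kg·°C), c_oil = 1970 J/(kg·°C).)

Heat lost by the nickel = heat gained by the oil:
m·444·(304 − 44.6) = 1.16·1970·(44.6 − 24.8)
115174 m = 45247  ⇒  m ≈ 0.3929 kg

m ≈ 0.393 kg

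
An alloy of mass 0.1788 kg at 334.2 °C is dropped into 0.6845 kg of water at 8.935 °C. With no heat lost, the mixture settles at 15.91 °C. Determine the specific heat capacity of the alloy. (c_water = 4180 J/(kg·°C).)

c ≈ 351 J/(kg·°C)

Setting the total heat transfer to zero:
0.1788×c×(15.91 − 334.2) + 0.6845×4180×(15.91 − 8.935) = 0
-56.91 c = -19957
c = -19957/-56.91 ≈ 350.7 J/(kg·°C)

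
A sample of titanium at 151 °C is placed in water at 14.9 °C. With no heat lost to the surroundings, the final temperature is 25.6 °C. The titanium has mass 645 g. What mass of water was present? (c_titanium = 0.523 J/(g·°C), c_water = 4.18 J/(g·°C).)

m ≈ 946 g

Setting the total heat transfer to zero:
645×0.523×(25.6 − 151) + m×4.18×(25.6 − 14.9) = 0
44.73 m = 42302
m = 42302/44.73 ≈ 945.8 g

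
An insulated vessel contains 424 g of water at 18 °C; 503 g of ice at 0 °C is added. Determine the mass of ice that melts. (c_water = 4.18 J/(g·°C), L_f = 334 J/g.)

m_melted ≈ 95.5 g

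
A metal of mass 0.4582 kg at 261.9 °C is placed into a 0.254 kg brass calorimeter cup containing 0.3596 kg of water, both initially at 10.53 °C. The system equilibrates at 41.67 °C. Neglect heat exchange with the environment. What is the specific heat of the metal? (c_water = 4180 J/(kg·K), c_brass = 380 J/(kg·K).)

Setting the total heat transfer to zero:
0.4582·c·(41.67 − 261.9) + 0.3596·4180·(41.67 − 10.53) + 0.254·380·(41.67 − 10.53) = 0
-100.91 c = -49813
c = -49813/-100.91 ≈ 493.6 J/(kg·K)

c ≈ 494 J/(kg·K)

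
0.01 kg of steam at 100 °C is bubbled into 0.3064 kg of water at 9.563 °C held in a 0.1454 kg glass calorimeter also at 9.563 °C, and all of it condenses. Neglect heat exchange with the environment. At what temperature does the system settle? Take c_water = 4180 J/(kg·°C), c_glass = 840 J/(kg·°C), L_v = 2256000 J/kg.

T_f ≈ 27.8 °C

Energy balance with sensible and latent terms:
steam→water at 100 °C releases m L_v = 0.01·2256000 = 22560
  condensed water 100 °C→T: 41.8(T − 100)
  original water: 1280.8(T − 9.563)
  glass cup: 0.1454·840·(T − 9.563) = 122.14(T − 9.563)
1444.7 T = 22560 + 4180 + 13416 = 40156
T ≈ 27.80 °C — below 100 °C, confirming all the steam condensed.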